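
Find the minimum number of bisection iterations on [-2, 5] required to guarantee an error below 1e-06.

We need (b-a)/2^n ≤ 1e-06
(5 - (-2))/2^n ≤ 1e-06
7/2^n ≤ 1e-06
2^n ≥ 7000000
n ≥ log₂(7000000) = 22.74
n ≥ 23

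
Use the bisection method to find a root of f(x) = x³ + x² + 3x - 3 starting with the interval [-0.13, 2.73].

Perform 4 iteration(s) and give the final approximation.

f(x) = x³ + x² + 3x - 3
Initial interval: [-0.13, 2.73]

Iteration 1:
  c_1 = (-0.130000 + 2.730000)/2 = 1.300000
  f(c_1) = f(1.300000) = 4.787000
  f(a) × f(c) < 0, new interval: [-0.130000, 1.300000]
Iteration 2:
  c_2 = (-0.130000 + 1.300000)/2 = 0.585000
  f(c_2) = f(0.585000) = -0.702573
  f(a) × f(c) ≥ 0, new interval: [0.585000, 1.300000]
Iteration 3:
  c_3 = (0.585000 + 1.300000)/2 = 0.942500
  f(c_3) = f(0.942500) = 1.553035
  f(a) × f(c) < 0, new interval: [0.585000, 0.942500]
Iteration 4:
  c_4 = (0.585000 + 0.942500)/2 = 0.763750
  f(c_4) = f(0.763750) = 0.320070
  f(a) × f(c) < 0, new interval: [0.585000, 0.763750]

After 4 iteration(s), the approximation is c_4 = 0.763750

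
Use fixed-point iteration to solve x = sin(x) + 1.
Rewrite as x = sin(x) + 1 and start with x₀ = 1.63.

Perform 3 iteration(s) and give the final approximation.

Equation: x = sin(x) + 1
Fixed-point form: x = sin(x) + 1
x₀ = 1.63

x_1 = g(1.630000) = 1.998248
x_2 = g(1.998248) = 1.910025
x_3 = g(1.910025) = 1.943012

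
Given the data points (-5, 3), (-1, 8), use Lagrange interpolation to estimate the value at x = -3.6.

Lagrange interpolation formula:
P(x) = Σ yᵢ × Lᵢ(x)
where Lᵢ(x) = Π_{j≠i} (x - xⱼ)/(xᵢ - xⱼ)

L_0(-3.6) = (-3.6 - (-1))/(-5 - (-1)) = 0.650000
L_1(-3.6) = (-3.6 - (-5))/(-1 - (-5)) = 0.350000

P(-3.6) = 3×L_0(-3.6) + 8×L_1(-3.6)
P(-3.6) = 4.750000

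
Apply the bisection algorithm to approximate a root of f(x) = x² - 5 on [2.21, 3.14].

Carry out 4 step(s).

f(x) = x² - 5
Initial interval: [2.21, 3.14]

Iteration 1:
  c_1 = (2.210000 + 3.140000)/2 = 2.675000
  f(c_1) = f(2.675000) = 2.155625
  f(a) × f(c) < 0, new interval: [2.210000, 2.675000]
Iteration 2:
  c_2 = (2.210000 + 2.675000)/2 = 2.442500
  f(c_2) = f(2.442500) = 0.965806
  f(a) × f(c) < 0, new interval: [2.210000, 2.442500]
Iteration 3:
  c_3 = (2.210000 + 2.442500)/2 = 2.326250
  f(c_3) = f(2.326250) = 0.411439
  f(a) × f(c) < 0, new interval: [2.210000, 2.326250]
Iteration 4:
  c_4 = (2.210000 + 2.326250)/2 = 2.268125
  f(c_4) = f(2.268125) = 0.144391
  f(a) × f(c) < 0, new interval: [2.210000, 2.268125]

After 4 iteration(s), the approximation is c_4 = 2.268125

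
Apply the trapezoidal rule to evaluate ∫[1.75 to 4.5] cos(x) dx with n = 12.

f(x) = cos(x)
a = 1.75, b = 4.5, n = 12
h = (b - a)/n = 0.229167

Trapezoidal rule: (h/2)[f(x₀) + 2f(x₁) + 2f(x₂) + ... + f(xₙ)]

x_0 = 1.7500, f(x_0) = -0.178246, coefficient = 1
x_1 = 1.9792, f(x_1) = -0.397114, coefficient = 2
x_2 = 2.2083, f(x_2) = -0.595218, coefficient = 2
x_3 = 2.4375, f(x_3) = -0.762199, coefficient = 2
x_4 = 2.6667, f(x_4) = -0.889327, coefficient = 2
x_5 = 2.8958, f(x_5) = -0.969953, coefficient = 2
x_6 = 3.1250, f(x_6) = -0.999862, coefficient = 2
x_7 = 3.3542, f(x_7) = -0.977491, coefficient = 2
x_8 = 3.5833, f(x_8) = -0.904009, coefficient = 2
x_9 = 3.8125, f(x_9) = -0.783258, coefficient = 2
x_10 = 4.0417, f(x_10) = -0.621552, coefficient = 2
x_11 = 4.2708, f(x_11) = -0.427346, coefficient = 2
x_12 = 4.5000, f(x_12) = -0.210796, coefficient = 1

I ≈ (0.229167/2) × -17.043701 = -1.952924
Exact value: -1.961516
Error: 0.008592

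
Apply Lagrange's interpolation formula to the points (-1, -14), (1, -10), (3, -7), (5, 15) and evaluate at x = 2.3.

Lagrange interpolation formula:
P(x) = Σ yᵢ × Lᵢ(x)
where Lᵢ(x) = Π_{j≠i} (x - xⱼ)/(xᵢ - xⱼ)

L_0(2.3) = (2.3 - 1)/(-1 - 1) × (2.3 - 3)/(-1 - 3) × (2.3 - 5)/(-1 - 5) = -0.051188
L_1(2.3) = (2.3 - (-1))/(1 - (-1)) × (2.3 - 3)/(1 - 3) × (2.3 - 5)/(1 - 5) = 0.389813
L_2(2.3) = (2.3 - (-1))/(3 - (-1)) × (2.3 - 1)/(3 - 1) × (2.3 - 5)/(3 - 5) = 0.723937
L_3(2.3) = (2.3 - (-1))/(5 - (-1)) × (2.3 - 1)/(5 - 1) × (2.3 - 3)/(5 - 3) = -0.062563

P(2.3) = (-14)×L_0(2.3) + (-10)×L_1(2.3) + (-7)×L_2(2.3) + 15×L_3(2.3)
P(2.3) = -9.187500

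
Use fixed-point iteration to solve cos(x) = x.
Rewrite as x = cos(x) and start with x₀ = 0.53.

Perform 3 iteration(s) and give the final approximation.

Equation: cos(x) = x
Fixed-point form: x = cos(x)
x₀ = 0.53

x_1 = g(0.530000) = 0.862807
x_2 = g(0.862807) = 0.650308
x_3 = g(0.650308) = 0.795898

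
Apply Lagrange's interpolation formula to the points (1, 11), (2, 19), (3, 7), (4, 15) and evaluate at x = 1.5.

Lagrange interpolation formula:
P(x) = Σ yᵢ × Lᵢ(x)
where Lᵢ(x) = Π_{j≠i} (x - xⱼ)/(xᵢ - xⱼ)

L_0(1.5) = (1.5 - 2)/(1 - 2) × (1.5 - 3)/(1 - 3) × (1.5 - 4)/(1 - 4) = 0.312500
L_1(1.5) = (1.5 - 1)/(2 - 1) × (1.5 - 3)/(2 - 3) × (1.5 - 4)/(2 - 4) = 0.937500
L_2(1.5) = (1.5 - 1)/(3 - 1) × (1.5 - 2)/(3 - 2) × (1.5 - 4)/(3 - 4) = -0.312500
L_3(1.5) = (1.5 - 1)/(4 - 1) × (1.5 - 2)/(4 - 2) × (1.5 - 3)/(4 - 3) = 0.062500

P(1.5) = 11×L_0(1.5) + 19×L_1(1.5) + 7×L_2(1.5) + 15×L_3(1.5)
P(1.5) = 20.000000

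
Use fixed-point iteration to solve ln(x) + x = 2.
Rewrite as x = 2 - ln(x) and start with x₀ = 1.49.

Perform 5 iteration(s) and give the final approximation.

Equation: ln(x) + x = 2
Fixed-point form: x = 2 - ln(x)
x₀ = 1.49

x_1 = g(1.490000) = 1.601224
x_2 = g(1.601224) = 1.529232
x_3 = g(1.529232) = 1.575235
x_4 = g(1.575235) = 1.545596
x_5 = g(1.545596) = 1.564591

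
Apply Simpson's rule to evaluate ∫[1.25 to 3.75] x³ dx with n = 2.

f(x) = x³
a = 1.25, b = 3.75, n = 2
h = (b - a)/n = 1.250000

Simpson's rule: (h/3)[f(x₀) + 4f(x₁) + 2f(x₂) + ... + f(xₙ)]

x_0 = 1.2500, f(x_0) = 1.953125, coefficient = 1
x_1 = 2.5000, f(x_1) = 15.625000, coefficient = 4
x_2 = 3.7500, f(x_2) = 52.734375, coefficient = 1

I ≈ (1.250000/3) × 117.187500 = 48.828125
Exact value: 48.828125
Error: 0.000000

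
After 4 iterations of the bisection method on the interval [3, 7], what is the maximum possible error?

Bisection error bound: |error| ≤ (b-a)/2^n
|error| ≤ (7 - 3)/2^4 = 4/2^4
|error| ≤ 0.2500000000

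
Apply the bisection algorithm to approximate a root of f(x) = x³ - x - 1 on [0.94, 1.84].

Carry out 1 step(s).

f(x) = x³ - x - 1
Initial interval: [0.94, 1.84]

Iteration 1:
  c_1 = (0.940000 + 1.840000)/2 = 1.390000
  f(c_1) = f(1.390000) = 0.295619
  f(a) × f(c) < 0, new interval: [0.940000, 1.390000]

After 1 iteration(s), the approximation is c_1 = 1.390000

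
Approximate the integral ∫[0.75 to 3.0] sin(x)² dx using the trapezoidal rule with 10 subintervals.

f(x) = sin(x)²
a = 0.75, b = 3.0, n = 10
h = (b - a)/n = 0.225000

Trapezoidal rule: (h/2)[f(x₀) + 2f(x₁) + 2f(x₂) + ... + f(xₙ)]

x_0 = 0.7500, f(x_0) = 0.464631, coefficient = 1
x_1 = 0.9750, f(x_1) = 0.685090, coefficient = 2
x_2 = 1.2000, f(x_2) = 0.868697, coefficient = 2
x_3 = 1.4250, f(x_3) = 0.978894, coefficient = 2
x_4 = 1.6500, f(x_4) = 0.993740, coefficient = 2
x_5 = 1.8750, f(x_5) = 0.910280, coefficient = 2
x_6 = 2.1000, f(x_6) = 0.745130, coefficient = 2
x_7 = 2.3250, f(x_7) = 0.531174, coefficient = 2
x_8 = 2.5500, f(x_8) = 0.311011, coefficient = 2
x_9 = 2.7750, f(x_9) = 0.128477, coefficient = 2
x_10 = 3.0000, f(x_10) = 0.019915, coefficient = 1

I ≈ (0.225000/2) × 12.789532 = 1.438822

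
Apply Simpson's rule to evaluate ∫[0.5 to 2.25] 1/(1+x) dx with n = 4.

f(x) = 1/(1+x)
a = 0.5, b = 2.25, n = 4
h = (b - a)/n = 0.437500

Simpson's rule: (h/3)[f(x₀) + 4f(x₁) + 2f(x₂) + ... + f(xₙ)]

x_0 = 0.5000, f(x_0) = 0.666667, coefficient = 1
x_1 = 0.9375, f(x_1) = 0.516129, coefficient = 4
x_2 = 1.3750, f(x_2) = 0.421053, coefficient = 2
x_3 = 1.8125, f(x_3) = 0.355556, coefficient = 4
x_4 = 2.2500, f(x_4) = 0.307692, coefficient = 1

I ≈ (0.437500/3) × 5.303203 = 0.773384
Exact value: 0.773190
Error: 0.000194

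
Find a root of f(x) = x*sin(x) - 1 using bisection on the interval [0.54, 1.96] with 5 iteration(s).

f(x) = x*sin(x) - 1
Initial interval: [0.54, 1.96]

Iteration 1:
  c_1 = (0.540000 + 1.960000)/2 = 1.250000
  f(c_1) = f(1.250000) = 0.186231
  f(a) × f(c) < 0, new interval: [0.540000, 1.250000]
Iteration 2:
  c_2 = (0.540000 + 1.250000)/2 = 0.895000
  f(c_2) = f(0.895000) = -0.301713
  f(a) × f(c) ≥ 0, new interval: [0.895000, 1.250000]
Iteration 3:
  c_3 = (0.895000 + 1.250000)/2 = 1.072500
  f(c_3) = f(1.072500) = -0.057918
  f(a) × f(c) ≥ 0, new interval: [1.072500, 1.250000]
Iteration 4:
  c_4 = (1.072500 + 1.250000)/2 = 1.161250
  f(c_4) = f(1.161250) = 0.065216
  f(a) × f(c) < 0, new interval: [1.072500, 1.161250]
Iteration 5:
  c_5 = (1.072500 + 1.161250)/2 = 1.116875
  f(c_5) = f(1.116875) = 0.003774
  f(a) × f(c) < 0, new interval: [1.072500, 1.116875]

After 5 iteration(s), the approximation is c_5 = 1.116875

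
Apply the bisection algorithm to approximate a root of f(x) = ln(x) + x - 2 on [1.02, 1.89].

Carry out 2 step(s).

f(x) = ln(x) + x - 2
Initial interval: [1.02, 1.89]

Iteration 1:
  c_1 = (1.020000 + 1.890000)/2 = 1.455000
  f(c_1) = f(1.455000) = -0.169994
  f(a) × f(c) ≥ 0, new interval: [1.455000, 1.890000]
Iteration 2:
  c_2 = (1.455000 + 1.890000)/2 = 1.672500
  f(c_2) = f(1.672500) = 0.186820
  f(a) × f(c) < 0, new interval: [1.455000, 1.672500]

After 2 iteration(s), the approximation is c_2 = 1.672500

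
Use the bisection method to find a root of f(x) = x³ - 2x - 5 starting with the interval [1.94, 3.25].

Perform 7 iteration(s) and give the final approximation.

f(x) = x³ - 2x - 5
Initial interval: [1.94, 3.25]

Iteration 1:
  c_1 = (1.940000 + 3.250000)/2 = 2.595000
  f(c_1) = f(2.595000) = 7.284795
  f(a) × f(c) < 0, new interval: [1.940000, 2.595000]
Iteration 2:
  c_2 = (1.940000 + 2.595000)/2 = 2.267500
  f(c_2) = f(2.267500) = 2.123479
  f(a) × f(c) < 0, new interval: [1.940000, 2.267500]
Iteration 3:
  c_3 = (1.940000 + 2.267500)/2 = 2.103750
  f(c_3) = f(2.103750) = 0.103201
  f(a) × f(c) < 0, new interval: [1.940000, 2.103750]
Iteration 4:
  c_4 = (1.940000 + 2.103750)/2 = 2.021875
  f(c_4) = f(2.021875) = -0.778368
  f(a) × f(c) ≥ 0, new interval: [2.021875, 2.103750]
Iteration 5:
  c_5 = (2.021875 + 2.103750)/2 = 2.062812
  f(c_5) = f(2.062812) = -0.347955
  f(a) × f(c) ≥ 0, new interval: [2.062812, 2.103750]
Iteration 6:
  c_6 = (2.062812 + 2.103750)/2 = 2.083281
  f(c_6) = f(2.083281) = -0.124995
  f(a) × f(c) ≥ 0, new interval: [2.083281, 2.103750]
Iteration 7:
  c_7 = (2.083281 + 2.103750)/2 = 2.093516
  f(c_7) = f(2.093516) = -0.011555
  f(a) × f(c) ≥ 0, new interval: [2.093516, 2.103750]

After 7 iteration(s), the approximation is c_7 = 2.093516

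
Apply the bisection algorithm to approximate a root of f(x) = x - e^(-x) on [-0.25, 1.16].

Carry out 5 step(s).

f(x) = x - e^(-x)
Initial interval: [-0.25, 1.16]

Iteration 1:
  c_1 = (-0.250000 + 1.160000)/2 = 0.455000
  f(c_1) = f(0.455000) = -0.179448
  f(a) × f(c) ≥ 0, new interval: [0.455000, 1.160000]
Iteration 2:
  c_2 = (0.455000 + 1.160000)/2 = 0.807500
  f(c_2) = f(0.807500) = 0.361528
  f(a) × f(c) < 0, new interval: [0.455000, 0.807500]
Iteration 3:
  c_3 = (0.455000 + 0.807500)/2 = 0.631250
  f(c_3) = f(0.631250) = 0.099324
  f(a) × f(c) < 0, new interval: [0.455000, 0.631250]
Iteration 4:
  c_4 = (0.455000 + 0.631250)/2 = 0.543125
  f(c_4) = f(0.543125) = -0.037805
  f(a) × f(c) ≥ 0, new interval: [0.543125, 0.631250]
Iteration 5:
  c_5 = (0.543125 + 0.631250)/2 = 0.587187
  f(c_5) = f(0.587187) = 0.031299
  f(a) × f(c) < 0, new interval: [0.543125, 0.587187]

After 5 iteration(s), the approximation is c_5 = 0.587187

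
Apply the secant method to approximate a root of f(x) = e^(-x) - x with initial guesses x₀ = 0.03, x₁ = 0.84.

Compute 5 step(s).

f(x) = e^(-x) - x
x₀ = 0.03, x₁ = 0.84

Secant formula: x_{n+1} = x_n - f(x_n)(x_n - x_{n-1})/(f(x_n) - f(x_{n-1}))

Iteration 1:
  f(0.030000) = 0.940446
  f(0.840000) = -0.408289
  x_2 = 0.840000 - (-0.408289)×(0.840000 - 0.030000)/(-0.408289 - 0.940446)
       = 0.594797
Iteration 2:
  f(0.840000) = -0.408289
  f(0.594797) = -0.043122
  x_3 = 0.594797 - (-0.043122)×(0.594797 - 0.840000)/(-0.043122 - (-0.408289))
       = 0.565841
Iteration 3:
  f(0.594797) = -0.043122
  f(0.565841) = 0.002041
  x_4 = 0.565841 - 0.002041×(0.565841 - 0.594797)/(0.002041 - (-0.043122))
       = 0.567150
Iteration 4:
  f(0.565841) = 0.002041
  f(0.567150) = -0.000010
  x_5 = 0.567150 - (-0.000010)×(0.567150 - 0.565841)/(-0.000010 - 0.002041)
       = 0.567143
Iteration 5:
  f(0.567150) = -0.000010
  f(0.567143) = 0.000000
  x_6 = 0.567143 - 0.000000×(0.567143 - 0.567150)/(0.000000 - (-0.000010))
       = 0.567143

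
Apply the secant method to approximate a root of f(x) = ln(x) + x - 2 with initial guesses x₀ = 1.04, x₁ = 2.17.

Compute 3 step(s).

f(x) = ln(x) + x - 2
x₀ = 1.04, x₁ = 2.17

Secant formula: x_{n+1} = x_n - f(x_n)(x_n - x_{n-1})/(f(x_n) - f(x_{n-1}))

Iteration 1:
  f(1.040000) = -0.920779
  f(2.170000) = 0.944727
  x_2 = 2.170000 - 0.944727×(2.170000 - 1.040000)/(0.944727 - (-0.920779))
       = 1.597747
Iteration 2:
  f(2.170000) = 0.944727
  f(1.597747) = 0.066341
  x_3 = 1.597747 - 0.066341×(1.597747 - 2.170000)/(0.066341 - 0.944727)
       = 1.554527
Iteration 3:
  f(1.597747) = 0.066341
  f(1.554527) = -0.004302
  x_4 = 1.554527 - (-0.004302)×(1.554527 - 1.597747)/(-0.004302 - 0.066341)
       = 1.557159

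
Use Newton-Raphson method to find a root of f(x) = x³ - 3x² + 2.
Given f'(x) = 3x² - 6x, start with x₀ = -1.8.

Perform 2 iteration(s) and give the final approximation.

f(x) = x³ - 3x² + 2
f'(x) = 3x² - 6x
x₀ = -1.8

Newton-Raphson formula: x_{n+1} = x_n - f(x_n)/f'(x_n)

Iteration 1:
  f(-1.800000) = -13.552000
  f'(-1.800000) = 20.520000
  x_1 = -1.800000 - (-13.552000)/20.520000 = -1.139571
Iteration 2:
  f(-1.139571) = -3.375740
  f'(-1.139571) = 10.733294
  x_2 = -1.139571 - (-3.375740)/10.733294 = -0.825060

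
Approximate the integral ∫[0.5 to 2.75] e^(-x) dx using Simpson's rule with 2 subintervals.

f(x) = e^(-x)
a = 0.5, b = 2.75, n = 2
h = (b - a)/n = 1.125000

Simpson's rule: (h/3)[f(x₀) + 4f(x₁) + 2f(x₂) + ... + f(xₙ)]

x_0 = 0.5000, f(x_0) = 0.606531, coefficient = 1
x_1 = 1.6250, f(x_1) = 0.196912, coefficient = 4
x_2 = 2.7500, f(x_2) = 0.063928, coefficient = 1

I ≈ (1.125000/3) × 1.458105 = 0.546789
Exact value: 0.542603
Error: 0.004187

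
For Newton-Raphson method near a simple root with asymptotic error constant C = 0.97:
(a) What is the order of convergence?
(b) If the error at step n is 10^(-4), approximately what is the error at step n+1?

(a) Newton-Raphson has quadratic (order 2) convergence near simple roots.
    This means |e_{n+1}| ≈ C|e_n|².

(b) With |e_n| = 10^(-4) and C = 0.97:
    |e_{n+1}| ≈ 0.97 × (10^(-4))² = 0.97 × 10^(-8)

(a) 2 (quadratic); (b) |e_{n+1}| ≈ 9.700e-09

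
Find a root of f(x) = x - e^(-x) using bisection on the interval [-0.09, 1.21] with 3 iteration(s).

f(x) = x - e^(-x)
Initial interval: [-0.09, 1.21]

Iteration 1:
  c_1 = (-0.090000 + 1.210000)/2 = 0.560000
  f(c_1) = f(0.560000) = -0.011209
  f(a) × f(c) ≥ 0, new interval: [0.560000, 1.210000]
Iteration 2:
  c_2 = (0.560000 + 1.210000)/2 = 0.885000
  f(c_2) = f(0.885000) = 0.472286
  f(a) × f(c) < 0, new interval: [0.560000, 0.885000]
Iteration 3:
  c_3 = (0.560000 + 0.885000)/2 = 0.722500
  f(c_3) = f(0.722500) = 0.236963
  f(a) × f(c) < 0, new interval: [0.560000, 0.722500]

After 3 iteration(s), the approximation is c_3 = 0.722500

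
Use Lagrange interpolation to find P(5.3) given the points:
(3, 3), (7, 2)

Lagrange interpolation formula:
P(x) = Σ yᵢ × Lᵢ(x)
where Lᵢ(x) = Π_{j≠i} (x - xⱼ)/(xᵢ - xⱼ)

L_0(5.3) = (5.3 - 7)/(3 - 7) = 0.425000
L_1(5.3) = (5.3 - 3)/(7 - 3) = 0.575000

P(5.3) = 3×L_0(5.3) + 2×L_1(5.3)
P(5.3) = 2.425000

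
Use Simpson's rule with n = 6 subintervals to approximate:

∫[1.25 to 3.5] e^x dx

f(x) = e^x
a = 1.25, b = 3.5, n = 6
h = (b - a)/n = 0.375000

Simpson's rule: (h/3)[f(x₀) + 4f(x₁) + 2f(x₂) + ... + f(xₙ)]

x_0 = 1.2500, f(x_0) = 3.490343, coefficient = 1
x_1 = 1.6250, f(x_1) = 5.078419, coefficient = 4
x_2 = 2.0000, f(x_2) = 7.389056, coefficient = 2
x_3 = 2.3750, f(x_3) = 10.751013, coefficient = 4
x_4 = 2.7500, f(x_4) = 15.642632, coefficient = 2
x_5 = 3.1250, f(x_5) = 22.759895, coefficient = 4
x_6 = 3.5000, f(x_6) = 33.115452, coefficient = 1

I ≈ (0.375000/3) × 237.026480 = 29.628310
Exact value: 29.625109
Error: 0.003201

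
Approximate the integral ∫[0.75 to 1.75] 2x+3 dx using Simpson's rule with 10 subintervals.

f(x) = 2x+3
a = 0.75, b = 1.75, n = 10
h = (b - a)/n = 0.100000

Simpson's rule: (h/3)[f(x₀) + 4f(x₁) + 2f(x₂) + ... + f(xₙ)]

x_0 = 0.7500, f(x_0) = 4.500000, coefficient = 1
x_1 = 0.8500, f(x_1) = 4.700000, coefficient = 4
x_2 = 0.9500, f(x_2) = 4.900000, coefficient = 2
x_3 = 1.0500, f(x_3) = 5.100000, coefficient = 4
x_4 = 1.1500, f(x_4) = 5.300000, coefficient = 2
x_5 = 1.2500, f(x_5) = 5.500000, coefficient = 4
x_6 = 1.3500, f(x_6) = 5.700000, coefficient = 2
x_7 = 1.4500, f(x_7) = 5.900000, coefficient = 4
x_8 = 1.5500, f(x_8) = 6.100000, coefficient = 2
x_9 = 1.6500, f(x_9) = 6.300000, coefficient = 4
x_10 = 1.7500, f(x_10) = 6.500000, coefficient = 1

I ≈ (0.100000/3) × 165.000000 = 5.500000
Exact value: 5.500000
Error: 0.000000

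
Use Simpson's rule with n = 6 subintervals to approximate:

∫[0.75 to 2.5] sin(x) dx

f(x) = sin(x)
a = 0.75, b = 2.5, n = 6
h = (b - a)/n = 0.291667

Simpson's rule: (h/3)[f(x₀) + 4f(x₁) + 2f(x₂) + ... + f(xₙ)]

x_0 = 0.7500, f(x_0) = 0.681639, coefficient = 1
x_1 = 1.0417, f(x_1) = 0.863247, coefficient = 4
x_2 = 1.3333, f(x_2) = 0.971938, coefficient = 2
x_3 = 1.6250, f(x_3) = 0.998531, coefficient = 4
x_4 = 1.9167, f(x_4) = 0.940781, coefficient = 2
x_5 = 2.2083, f(x_5) = 0.803564, coefficient = 4
x_6 = 2.5000, f(x_6) = 0.598472, coefficient = 1

I ≈ (0.291667/3) × 15.766917 = 1.532895
Exact value: 1.532832
Error: 0.000062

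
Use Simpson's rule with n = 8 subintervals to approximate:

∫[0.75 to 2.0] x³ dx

f(x) = x³
a = 0.75, b = 2.0, n = 8
h = (b - a)/n = 0.156250

Simpson's rule: (h/3)[f(x₀) + 4f(x₁) + 2f(x₂) + ... + f(xₙ)]

x_0 = 0.7500, f(x_0) = 0.421875, coefficient = 1
x_1 = 0.9062, f(x_1) = 0.744293, coefficient = 4
x_2 = 1.0625, f(x_2) = 1.199463, coefficient = 2
x_3 = 1.2188, f(x_3) = 1.810272, coefficient = 4
x_4 = 1.3750, f(x_4) = 2.599609, coefficient = 2
x_5 = 1.5312, f(x_5) = 3.590363, coefficient = 4
x_6 = 1.6875, f(x_6) = 4.805420, coefficient = 2
x_7 = 1.8438, f(x_7) = 6.267670, coefficient = 4
x_8 = 2.0000, f(x_8) = 8.000000, coefficient = 1

I ≈ (0.156250/3) × 75.281250 = 3.920898
Exact value: 3.920898
Error: 0.000000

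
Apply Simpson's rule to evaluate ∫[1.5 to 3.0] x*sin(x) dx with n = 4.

f(x) = x*sin(x)
a = 1.5, b = 3.0, n = 4
h = (b - a)/n = 0.375000

Simpson's rule: (h/3)[f(x₀) + 4f(x₁) + 2f(x₂) + ... + f(xₙ)]

x_0 = 1.5000, f(x_0) = 1.496242, coefficient = 1
x_1 = 1.8750, f(x_1) = 1.788911, coefficient = 4
x_2 = 2.2500, f(x_2) = 1.750665, coefficient = 2
x_3 = 2.6250, f(x_3) = 1.296541, coefficient = 4
x_4 = 3.0000, f(x_4) = 0.423360, coefficient = 1

I ≈ (0.375000/3) × 17.762738 = 2.220342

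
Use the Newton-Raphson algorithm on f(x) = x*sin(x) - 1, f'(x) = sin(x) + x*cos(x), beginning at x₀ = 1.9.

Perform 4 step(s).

f(x) = x*sin(x) - 1
f'(x) = sin(x) + x*cos(x)
x₀ = 1.9

Newton-Raphson formula: x_{n+1} = x_n - f(x_n)/f'(x_n)

Iteration 1:
  f(1.900000) = 0.797970
  f'(1.900000) = 0.332050
  x_1 = 1.900000 - 0.797970/0.332050 = -0.503163
Iteration 2:
  f(-0.503163) = -0.757375
  f'(-0.503163) = -0.923001
  x_2 = -0.503163 - (-0.757375)/(-0.923001) = -1.323720
Iteration 3:
  f(-1.323720) = 0.283521
  f'(-1.323720) = -1.293374
  x_3 = -1.323720 - 0.283521/(-1.293374) = -1.104510
Iteration 4:
  f(-1.104510) = -0.013403
  f'(-1.104510) = -1.389801
  x_4 = -1.104510 - (-0.013403)/(-1.389801) = -1.114154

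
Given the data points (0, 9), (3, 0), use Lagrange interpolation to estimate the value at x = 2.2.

Lagrange interpolation formula:
P(x) = Σ yᵢ × Lᵢ(x)
where Lᵢ(x) = Π_{j≠i} (x - xⱼ)/(xᵢ - xⱼ)

L_0(2.2) = (2.2 - 3)/(0 - 3) = 0.266667
L_1(2.2) = (2.2 - 0)/(3 - 0) = 0.733333

P(2.2) = 9×L_0(2.2) + 0×L_1(2.2)
P(2.2) = 2.400000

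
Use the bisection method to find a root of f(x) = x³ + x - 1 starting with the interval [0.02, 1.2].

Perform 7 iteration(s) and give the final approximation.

f(x) = x³ + x - 1
Initial interval: [0.02, 1.2]

Iteration 1:
  c_1 = (0.020000 + 1.200000)/2 = 0.610000
  f(c_1) = f(0.610000) = -0.163019
  f(a) × f(c) ≥ 0, new interval: [0.610000, 1.200000]
Iteration 2:
  c_2 = (0.610000 + 1.200000)/2 = 0.905000
  f(c_2) = f(0.905000) = 0.646218
  f(a) × f(c) < 0, new interval: [0.610000, 0.905000]
Iteration 3:
  c_3 = (0.610000 + 0.905000)/2 = 0.757500
  f(c_3) = f(0.757500) = 0.192158
  f(a) × f(c) < 0, new interval: [0.610000, 0.757500]
Iteration 4:
  c_4 = (0.610000 + 0.757500)/2 = 0.683750
  f(c_4) = f(0.683750) = 0.003413
  f(a) × f(c) < 0, new interval: [0.610000, 0.683750]
Iteration 5:
  c_5 = (0.610000 + 0.683750)/2 = 0.646875
  f(c_5) = f(0.646875) = -0.082442
  f(a) × f(c) ≥ 0, new interval: [0.646875, 0.683750]
Iteration 6:
  c_6 = (0.646875 + 0.683750)/2 = 0.665313
  f(c_6) = f(0.665313) = -0.040193
  f(a) × f(c) ≥ 0, new interval: [0.665313, 0.683750]
Iteration 7:
  c_7 = (0.665313 + 0.683750)/2 = 0.674531
  f(c_7) = f(0.674531) = -0.018562
  f(a) × f(c) ≥ 0, new interval: [0.674531, 0.683750]

After 7 iteration(s), the approximation is c_7 = 0.674531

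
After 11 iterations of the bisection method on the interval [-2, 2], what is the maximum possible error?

Bisection error bound: |error| ≤ (b-a)/2^n
|error| ≤ (2 - (-2))/2^11 = 4/2^11
|error| ≤ 0.0019531250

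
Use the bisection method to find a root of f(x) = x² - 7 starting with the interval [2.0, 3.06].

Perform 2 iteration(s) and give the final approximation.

f(x) = x² - 7
Initial interval: [2.0, 3.06]

Iteration 1:
  c_1 = (2.000000 + 3.060000)/2 = 2.530000
  f(c_1) = f(2.530000) = -0.599100
  f(a) × f(c) ≥ 0, new interval: [2.530000, 3.060000]
Iteration 2:
  c_2 = (2.530000 + 3.060000)/2 = 2.795000
  f(c_2) = f(2.795000) = 0.812025
  f(a) × f(c) < 0, new interval: [2.530000, 2.795000]

After 2 iteration(s), the approximation is c_2 = 2.795000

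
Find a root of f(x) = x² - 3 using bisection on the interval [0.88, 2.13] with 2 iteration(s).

f(x) = x² - 3
Initial interval: [0.88, 2.13]

Iteration 1:
  c_1 = (0.880000 + 2.130000)/2 = 1.505000
  f(c_1) = f(1.505000) = -0.734975
  f(a) × f(c) ≥ 0, new interval: [1.505000, 2.130000]
Iteration 2:
  c_2 = (1.505000 + 2.130000)/2 = 1.817500
  f(c_2) = f(1.817500) = 0.303306
  f(a) × f(c) < 0, new interval: [1.505000, 1.817500]

After 2 iteration(s), the approximation is c_2 = 1.817500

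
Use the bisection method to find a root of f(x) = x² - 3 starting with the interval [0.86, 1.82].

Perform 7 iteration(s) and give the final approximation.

f(x) = x² - 3
Initial interval: [0.86, 1.82]

Iteration 1:
  c_1 = (0.860000 + 1.820000)/2 = 1.340000
  f(c_1) = f(1.340000) = -1.204400
  f(a) × f(c) ≥ 0, new interval: [1.340000, 1.820000]
Iteration 2:
  c_2 = (1.340000 + 1.820000)/2 = 1.580000
  f(c_2) = f(1.580000) = -0.503600
  f(a) × f(c) ≥ 0, new interval: [1.580000, 1.820000]
Iteration 3:
  c_3 = (1.580000 + 1.820000)/2 = 1.700000
  f(c_3) = f(1.700000) = -0.110000
  f(a) × f(c) ≥ 0, new interval: [1.700000, 1.820000]
Iteration 4:
  c_4 = (1.700000 + 1.820000)/2 = 1.760000
  f(c_4) = f(1.760000) = 0.097600
  f(a) × f(c) < 0, new interval: [1.700000, 1.760000]
Iteration 5:
  c_5 = (1.700000 + 1.760000)/2 = 1.730000
  f(c_5) = f(1.730000) = -0.007100
  f(a) × f(c) ≥ 0, new interval: [1.730000, 1.760000]
Iteration 6:
  c_6 = (1.730000 + 1.760000)/2 = 1.745000
  f(c_6) = f(1.745000) = 0.045025
  f(a) × f(c) < 0, new interval: [1.730000, 1.745000]
Iteration 7:
  c_7 = (1.730000 + 1.745000)/2 = 1.737500
  f(c_7) = f(1.737500) = 0.018906
  f(a) × f(c) < 0, new interval: [1.730000, 1.737500]

After 7 iteration(s), the approximation is c_7 = 1.737500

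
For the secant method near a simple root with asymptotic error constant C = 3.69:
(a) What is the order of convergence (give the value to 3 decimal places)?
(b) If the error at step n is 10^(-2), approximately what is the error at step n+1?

(a) Secant method has superlinear convergence with order φ = (1+√5)/2 ≈ 1.618.
    This means |e_{n+1}| ≈ C|e_n|^1.618.

(b) With |e_n| = 10^(-2) and C = 3.69:
    |e_{n+1}| ≈ 3.69 × (10^(-2))^1.618 = 3.69 × 10^(-3.24)

(a) ≈ 1.618 (golden ratio); (b) |e_{n+1}| ≈ 2.143e-03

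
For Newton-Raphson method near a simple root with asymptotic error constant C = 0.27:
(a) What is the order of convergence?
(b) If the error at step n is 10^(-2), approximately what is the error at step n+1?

(a) Newton-Raphson has quadratic (order 2) convergence near simple roots.
    This means |e_{n+1}| ≈ C|e_n|².

(b) With |e_n| = 10^(-2) and C = 0.27:
    |e_{n+1}| ≈ 0.27 × (10^(-2))² = 0.27 × 10^(-4)

(a) 2 (quadratic); (b) |e_{n+1}| ≈ 2.700e-05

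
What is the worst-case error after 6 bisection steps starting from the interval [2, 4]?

Bisection error bound: |error| ≤ (b-a)/2^n
|error| ≤ (4 - 2)/2^6 = 2/2^6
|error| ≤ 0.0312500000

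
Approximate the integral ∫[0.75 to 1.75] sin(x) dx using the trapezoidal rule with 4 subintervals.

f(x) = sin(x)
a = 0.75, b = 1.75, n = 4
h = (b - a)/n = 0.250000

Trapezoidal rule: (h/2)[f(x₀) + 2f(x₁) + 2f(x₂) + ... + f(xₙ)]

x_0 = 0.7500, f(x_0) = 0.681639, coefficient = 1
x_1 = 1.0000, f(x_1) = 0.841471, coefficient = 2
x_2 = 1.2500, f(x_2) = 0.948985, coefficient = 2
x_3 = 1.5000, f(x_3) = 0.997495, coefficient = 2
x_4 = 1.7500, f(x_4) = 0.983986, coefficient = 1

I ≈ (0.250000/2) × 7.241526 = 0.905191
Exact value: 0.909935
Error: 0.004744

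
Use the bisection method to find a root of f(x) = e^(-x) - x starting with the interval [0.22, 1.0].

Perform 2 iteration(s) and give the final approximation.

f(x) = e^(-x) - x
Initial interval: [0.22, 1.0]

Iteration 1:
  c_1 = (0.220000 + 1.000000)/2 = 0.610000
  f(c_1) = f(0.610000) = -0.066649
  f(a) × f(c) < 0, new interval: [0.220000, 0.610000]
Iteration 2:
  c_2 = (0.220000 + 0.610000)/2 = 0.415000
  f(c_2) = f(0.415000) = 0.245340
  f(a) × f(c) ≥ 0, new interval: [0.415000, 0.610000]

After 2 iteration(s), the approximation is c_2 = 0.415000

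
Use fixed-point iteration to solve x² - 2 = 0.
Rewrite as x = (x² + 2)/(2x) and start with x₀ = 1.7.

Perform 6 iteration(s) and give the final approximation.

Equation: x² - 2 = 0
Fixed-point form: x = (x² + 2)/(2x)
x₀ = 1.7

x_1 = g(1.700000) = 1.438235
x_2 = g(1.438235) = 1.414414
x_3 = g(1.414414) = 1.414214
x_4 = g(1.414214) = 1.414214
x_5 = g(1.414214) = 1.414214
x_6 = g(1.414214) = 1.414214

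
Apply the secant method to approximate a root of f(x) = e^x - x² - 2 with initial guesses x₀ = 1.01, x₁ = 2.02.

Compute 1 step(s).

f(x) = e^x - x² - 2
x₀ = 1.01, x₁ = 2.02

Secant formula: x_{n+1} = x_n - f(x_n)(x_n - x_{n-1})/(f(x_n) - f(x_{n-1}))

Iteration 1:
  f(1.010000) = -0.274499
  f(2.020000) = 1.457925
  x_2 = 2.020000 - 1.457925×(2.020000 - 1.010000)/(1.457925 - (-0.274499))
       = 1.170032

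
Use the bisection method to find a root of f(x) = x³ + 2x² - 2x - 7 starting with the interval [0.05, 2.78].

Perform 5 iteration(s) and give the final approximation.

f(x) = x³ + 2x² - 2x - 7
Initial interval: [0.05, 2.78]

Iteration 1:
  c_1 = (0.050000 + 2.780000)/2 = 1.415000
  f(c_1) = f(1.415000) = -2.992402
  f(a) × f(c) ≥ 0, new interval: [1.415000, 2.780000]
Iteration 2:
  c_2 = (1.415000 + 2.780000)/2 = 2.097500
  f(c_2) = f(2.097500) = 6.831977
  f(a) × f(c) < 0, new interval: [1.415000, 2.097500]
Iteration 3:
  c_3 = (1.415000 + 2.097500)/2 = 1.756250
  f(c_3) = f(1.756250) = 1.073330
  f(a) × f(c) < 0, new interval: [1.415000, 1.756250]
Iteration 4:
  c_4 = (1.415000 + 1.756250)/2 = 1.585625
  f(c_4) = f(1.585625) = -1.156248
  f(a) × f(c) ≥ 0, new interval: [1.585625, 1.756250]
Iteration 5:
  c_5 = (1.585625 + 1.756250)/2 = 1.670937
  f(c_5) = f(1.670937) = -0.092500
  f(a) × f(c) ≥ 0, new interval: [1.670937, 1.756250]

After 5 iteration(s), the approximation is c_5 = 1.670937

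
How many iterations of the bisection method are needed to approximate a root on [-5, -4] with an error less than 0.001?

We need (b-a)/2^n ≤ 0.001
(-4 - (-5))/2^n ≤ 0.001
1/2^n ≤ 0.001
2^n ≥ 1000
n ≥ log₂(1000) = 9.97
n ≥ 10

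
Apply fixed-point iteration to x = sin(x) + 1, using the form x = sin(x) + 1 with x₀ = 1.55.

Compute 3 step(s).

Equation: x = sin(x) + 1
Fixed-point form: x = sin(x) + 1
x₀ = 1.55

x_1 = g(1.550000) = 1.999784
x_2 = g(1.999784) = 1.909387
x_3 = g(1.909387) = 1.943224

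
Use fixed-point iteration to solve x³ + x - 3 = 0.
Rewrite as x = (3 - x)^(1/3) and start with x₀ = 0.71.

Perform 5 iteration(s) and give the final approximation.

Equation: x³ + x - 3 = 0
Fixed-point form: x = (3 - x)^(1/3)
x₀ = 0.71

x_1 = g(0.710000) = 1.318090
x_2 = g(1.318090) = 1.189235
x_3 = g(1.189235) = 1.218861
x_4 = g(1.218861) = 1.212177
x_5 = g(1.212177) = 1.213691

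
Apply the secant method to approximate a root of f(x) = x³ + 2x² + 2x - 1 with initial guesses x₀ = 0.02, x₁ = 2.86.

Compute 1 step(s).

f(x) = x³ + 2x² + 2x - 1
x₀ = 0.02, x₁ = 2.86

Secant formula: x_{n+1} = x_n - f(x_n)(x_n - x_{n-1})/(f(x_n) - f(x_{n-1}))

Iteration 1:
  f(0.020000) = -0.959192
  f(2.860000) = 44.472856
  x_2 = 2.860000 - 44.472856×(2.860000 - 0.020000)/(44.472856 - (-0.959192))
       = 0.079960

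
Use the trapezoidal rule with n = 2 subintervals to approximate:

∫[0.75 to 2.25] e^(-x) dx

f(x) = e^(-x)
a = 0.75, b = 2.25, n = 2
h = (b - a)/n = 0.750000

Trapezoidal rule: (h/2)[f(x₀) + 2f(x₁) + 2f(x₂) + ... + f(xₙ)]

x_0 = 0.7500, f(x_0) = 0.472367, coefficient = 1
x_1 = 1.5000, f(x_1) = 0.223130, coefficient = 2
x_2 = 2.2500, f(x_2) = 0.105399, coefficient = 1

I ≈ (0.750000/2) × 1.024026 = 0.384010
Exact value: 0.366967
Error: 0.017042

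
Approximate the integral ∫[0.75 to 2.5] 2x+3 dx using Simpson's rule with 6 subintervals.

f(x) = 2x+3
a = 0.75, b = 2.5, n = 6
h = (b - a)/n = 0.291667

Simpson's rule: (h/3)[f(x₀) + 4f(x₁) + 2f(x₂) + ... + f(xₙ)]

x_0 = 0.7500, f(x_0) = 4.500000, coefficient = 1
x_1 = 1.0417, f(x_1) = 5.083333, coefficient = 4
x_2 = 1.3333, f(x_2) = 5.666667, coefficient = 2
x_3 = 1.6250, f(x_3) = 6.250000, coefficient = 4
x_4 = 1.9167, f(x_4) = 6.833333, coefficient = 2
x_5 = 2.2083, f(x_5) = 7.416667, coefficient = 4
x_6 = 2.5000, f(x_6) = 8.000000, coefficient = 1

I ≈ (0.291667/3) × 112.500000 = 10.937500
Exact value: 10.937500
Error: 0.000000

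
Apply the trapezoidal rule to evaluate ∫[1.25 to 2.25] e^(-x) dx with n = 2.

f(x) = e^(-x)
a = 1.25, b = 2.25, n = 2
h = (b - a)/n = 0.500000

Trapezoidal rule: (h/2)[f(x₀) + 2f(x₁) + 2f(x₂) + ... + f(xₙ)]

x_0 = 1.2500, f(x_0) = 0.286505, coefficient = 1
x_1 = 1.7500, f(x_1) = 0.173774, coefficient = 2
x_2 = 2.2500, f(x_2) = 0.105399, coefficient = 1

I ≈ (0.500000/2) × 0.739452 = 0.184863
Exact value: 0.181106
Error: 0.003757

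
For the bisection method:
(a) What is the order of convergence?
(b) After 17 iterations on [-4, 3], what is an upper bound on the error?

(a) Bisection has linear (order 1) convergence; the error is halved each step.

(b) Error bound = (b-a)/2^n = (3 - (-4))/2^{17}
    = 7/2^{17}

(a) 1 (linear); (b) error ≤ 5.34e-05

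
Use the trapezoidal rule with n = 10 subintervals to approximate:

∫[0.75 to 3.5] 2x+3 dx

f(x) = 2x+3
a = 0.75, b = 3.5, n = 10
h = (b - a)/n = 0.275000

Trapezoidal rule: (h/2)[f(x₀) + 2f(x₁) + 2f(x₂) + ... + f(xₙ)]

x_0 = 0.7500, f(x_0) = 4.500000, coefficient = 1
x_1 = 1.0250, f(x_1) = 5.050000, coefficient = 2
x_2 = 1.3000, f(x_2) = 5.600000, coefficient = 2
x_3 = 1.5750, f(x_3) = 6.150000, coefficient = 2
x_4 = 1.8500, f(x_4) = 6.700000, coefficient = 2
x_5 = 2.1250, f(x_5) = 7.250000, coefficient = 2
x_6 = 2.4000, f(x_6) = 7.800000, coefficient = 2
x_7 = 2.6750, f(x_7) = 8.350000, coefficient = 2
x_8 = 2.9500, f(x_8) = 8.900000, coefficient = 2
x_9 = 3.2250, f(x_9) = 9.450000, coefficient = 2
x_10 = 3.5000, f(x_10) = 10.000000, coefficient = 1

I ≈ (0.275000/2) × 145.000000 = 19.937500
Exact value: 19.937500
Error: 0.000000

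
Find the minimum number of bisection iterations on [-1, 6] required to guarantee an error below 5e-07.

We need (b-a)/2^n ≤ 5e-07
(6 - (-1))/2^n ≤ 5e-07
7/2^n ≤ 5e-07
2^n ≥ 14000000
n ≥ log₂(14000000) = 23.74
n ≥ 24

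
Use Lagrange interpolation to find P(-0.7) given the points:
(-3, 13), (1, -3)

Lagrange interpolation formula:
P(x) = Σ yᵢ × Lᵢ(x)
where Lᵢ(x) = Π_{j≠i} (x - xⱼ)/(xᵢ - xⱼ)

L_0(-0.7) = (-0.7 - 1)/(-3 - 1) = 0.425000
L_1(-0.7) = (-0.7 - (-3))/(1 - (-3)) = 0.575000

P(-0.7) = 13×L_0(-0.7) + (-3)×L_1(-0.7)
P(-0.7) = 3.800000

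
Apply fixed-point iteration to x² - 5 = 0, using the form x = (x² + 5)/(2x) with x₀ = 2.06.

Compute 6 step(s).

Equation: x² - 5 = 0
Fixed-point form: x = (x² + 5)/(2x)
x₀ = 2.06

x_1 = g(2.060000) = 2.243592
x_2 = g(2.243592) = 2.236081
x_3 = g(2.236081) = 2.236068
x_4 = g(2.236068) = 2.236068
x_5 = g(2.236068) = 2.236068
x_6 = g(2.236068) = 2.236068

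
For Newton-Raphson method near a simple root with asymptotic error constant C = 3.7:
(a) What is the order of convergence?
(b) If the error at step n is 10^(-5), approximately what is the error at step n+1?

(a) Newton-Raphson has quadratic (order 2) convergence near simple roots.
    This means |e_{n+1}| ≈ C|e_n|².

(b) With |e_n| = 10^(-5) and C = 3.7:
    |e_{n+1}| ≈ 3.7 × (10^(-5))² = 3.7 × 10^(-10)

(a) 2 (quadratic); (b) |e_{n+1}| ≈ 3.700e-10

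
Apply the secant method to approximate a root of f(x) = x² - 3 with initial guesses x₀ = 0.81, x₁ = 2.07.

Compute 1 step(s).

f(x) = x² - 3
x₀ = 0.81, x₁ = 2.07

Secant formula: x_{n+1} = x_n - f(x_n)(x_n - x_{n-1})/(f(x_n) - f(x_{n-1}))

Iteration 1:
  f(0.810000) = -2.343900
  f(2.070000) = 1.284900
  x_2 = 2.070000 - 1.284900×(2.070000 - 0.810000)/(1.284900 - (-2.343900))
       = 1.623854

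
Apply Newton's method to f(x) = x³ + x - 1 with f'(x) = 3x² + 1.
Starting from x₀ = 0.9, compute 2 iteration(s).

f(x) = x³ + x - 1
f'(x) = 3x² + 1
x₀ = 0.9

Newton-Raphson formula: x_{n+1} = x_n - f(x_n)/f'(x_n)

Iteration 1:
  f(0.900000) = 0.629000
  f'(0.900000) = 3.430000
  x_1 = 0.900000 - 0.629000/3.430000 = 0.716618
Iteration 2:
  f(0.716618) = 0.084631
  f'(0.716618) = 2.540624
  x_2 = 0.716618 - 0.084631/2.540624 = 0.683307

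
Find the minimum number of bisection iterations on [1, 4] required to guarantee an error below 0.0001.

We need (b-a)/2^n ≤ 0.0001
(4 - 1)/2^n ≤ 0.0001
3/2^n ≤ 0.0001
2^n ≥ 30000
n ≥ log₂(30000) = 14.87
n ≥ 15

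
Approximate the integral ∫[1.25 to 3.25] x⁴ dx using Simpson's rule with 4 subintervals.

f(x) = x⁴
a = 1.25, b = 3.25, n = 4
h = (b - a)/n = 0.500000

Simpson's rule: (h/3)[f(x₀) + 4f(x₁) + 2f(x₂) + ... + f(xₙ)]

x_0 = 1.2500, f(x_0) = 2.441406, coefficient = 1
x_1 = 1.7500, f(x_1) = 9.378906, coefficient = 4
x_2 = 2.2500, f(x_2) = 25.628906, coefficient = 2
x_3 = 2.7500, f(x_3) = 57.191406, coefficient = 4
x_4 = 3.2500, f(x_4) = 111.566406, coefficient = 1

I ≈ (0.500000/3) × 431.546875 = 71.924479
Exact value: 71.907813
Error: 0.016667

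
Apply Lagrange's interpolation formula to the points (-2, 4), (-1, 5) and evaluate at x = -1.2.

Lagrange interpolation formula:
P(x) = Σ yᵢ × Lᵢ(x)
where Lᵢ(x) = Π_{j≠i} (x - xⱼ)/(xᵢ - xⱼ)

L_0(-1.2) = (-1.2 - (-1))/(-2 - (-1)) = 0.200000
L_1(-1.2) = (-1.2 - (-2))/(-1 - (-2)) = 0.800000

P(-1.2) = 4×L_0(-1.2) + 5×L_1(-1.2)
P(-1.2) = 4.800000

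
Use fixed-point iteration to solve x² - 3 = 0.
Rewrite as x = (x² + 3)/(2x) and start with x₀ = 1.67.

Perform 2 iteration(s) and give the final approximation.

Equation: x² - 3 = 0
Fixed-point form: x = (x² + 3)/(2x)
x₀ = 1.67

x_1 = g(1.670000) = 1.733204
x_2 = g(1.733204) = 1.732051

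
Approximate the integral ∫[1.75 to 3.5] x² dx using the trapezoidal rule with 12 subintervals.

f(x) = x²
a = 1.75, b = 3.5, n = 12
h = (b - a)/n = 0.145833

Trapezoidal rule: (h/2)[f(x₀) + 2f(x₁) + 2f(x₂) + ... + f(xₙ)]

x_0 = 1.7500, f(x_0) = 3.062500, coefficient = 1
x_1 = 1.8958, f(x_1) = 3.594184, coefficient = 2
x_2 = 2.0417, f(x_2) = 4.168403, coefficient = 2
x_3 = 2.1875, f(x_3) = 4.785156, coefficient = 2
x_4 = 2.3333, f(x_4) = 5.444444, coefficient = 2
x_5 = 2.4792, f(x_5) = 6.146267, coefficient = 2
x_6 = 2.6250, f(x_6) = 6.890625, coefficient = 2
x_7 = 2.7708, f(x_7) = 7.677517, coefficient = 2
x_8 = 2.9167, f(x_8) = 8.506944, coefficient = 2
x_9 = 3.0625, f(x_9) = 9.378906, coefficient = 2
x_10 = 3.2083, f(x_10) = 10.293403, coefficient = 2
x_11 = 3.3542, f(x_11) = 11.250434, coefficient = 2
x_12 = 3.5000, f(x_12) = 12.250000, coefficient = 1

I ≈ (0.145833/2) × 171.585069 = 12.511411
Exact value: 12.505208
Error: 0.006203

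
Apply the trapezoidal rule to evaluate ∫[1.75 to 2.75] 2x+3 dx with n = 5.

f(x) = 2x+3
a = 1.75, b = 2.75, n = 5
h = (b - a)/n = 0.200000

Trapezoidal rule: (h/2)[f(x₀) + 2f(x₁) + 2f(x₂) + ... + f(xₙ)]

x_0 = 1.7500, f(x_0) = 6.500000, coefficient = 1
x_1 = 1.9500, f(x_1) = 6.900000, coefficient = 2
x_2 = 2.1500, f(x_2) = 7.300000, coefficient = 2
x_3 = 2.3500, f(x_3) = 7.700000, coefficient = 2
x_4 = 2.5500, f(x_4) = 8.100000, coefficient = 2
x_5 = 2.7500, f(x_5) = 8.500000, coefficient = 1

I ≈ (0.200000/2) × 75.000000 = 7.500000
Exact value: 7.500000
Error: 0.000000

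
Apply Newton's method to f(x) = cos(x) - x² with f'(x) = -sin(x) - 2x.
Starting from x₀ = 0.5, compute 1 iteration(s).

f(x) = cos(x) - x²
f'(x) = -sin(x) - 2x
x₀ = 0.5

Newton-Raphson formula: x_{n+1} = x_n - f(x_n)/f'(x_n)

Iteration 1:
  f(0.500000) = 0.627583
  f'(0.500000) = -1.479426
  x_1 = 0.500000 - 0.627583/(-1.479426) = 0.924207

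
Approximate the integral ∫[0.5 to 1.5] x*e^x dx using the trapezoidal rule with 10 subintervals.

f(x) = x*e^x
a = 0.5, b = 1.5, n = 10
h = (b - a)/n = 0.100000

Trapezoidal rule: (h/2)[f(x₀) + 2f(x₁) + 2f(x₂) + ... + f(xₙ)]

x_0 = 0.5000, f(x_0) = 0.824361, coefficient = 1
x_1 = 0.6000, f(x_1) = 1.093271, coefficient = 2
x_2 = 0.7000, f(x_2) = 1.409627, coefficient = 2
x_3 = 0.8000, f(x_3) = 1.780433, coefficient = 2
x_4 = 0.9000, f(x_4) = 2.213643, coefficient = 2
x_5 = 1.0000, f(x_5) = 2.718282, coefficient = 2
x_6 = 1.1000, f(x_6) = 3.304583, coefficient = 2
x_7 = 1.2000, f(x_7) = 3.984140, coefficient = 2
x_8 = 1.3000, f(x_8) = 4.770086, coefficient = 2
x_9 = 1.4000, f(x_9) = 5.677280, coefficient = 2
x_10 = 1.5000, f(x_10) = 6.722534, coefficient = 1

I ≈ (0.100000/2) × 61.449582 = 3.072479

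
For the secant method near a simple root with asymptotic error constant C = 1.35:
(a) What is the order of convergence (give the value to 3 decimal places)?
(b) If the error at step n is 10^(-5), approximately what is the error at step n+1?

(a) Secant method has superlinear convergence with order φ = (1+√5)/2 ≈ 1.618.
    This means |e_{n+1}| ≈ C|e_n|^1.618.

(b) With |e_n| = 10^(-5) and C = 1.35:
    |e_{n+1}| ≈ 1.35 × (10^(-5))^1.618 = 1.35 × 10^(-8.09)

(a) ≈ 1.618 (golden ratio); (b) |e_{n+1}| ≈ 1.097e-08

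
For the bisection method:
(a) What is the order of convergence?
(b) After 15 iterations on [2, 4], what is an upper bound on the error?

(a) Bisection has linear (order 1) convergence; the error is halved each step.

(b) Error bound = (b-a)/2^n = (4 - 2)/2^{15}
    = 2/2^{15}

(a) 1 (linear); (b) error ≤ 6.10e-05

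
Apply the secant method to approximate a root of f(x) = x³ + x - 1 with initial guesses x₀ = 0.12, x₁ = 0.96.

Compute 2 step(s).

f(x) = x³ + x - 1
x₀ = 0.12, x₁ = 0.96

Secant formula: x_{n+1} = x_n - f(x_n)(x_n - x_{n-1})/(f(x_n) - f(x_{n-1}))

Iteration 1:
  f(0.120000) = -0.878272
  f(0.960000) = 0.844736
  x_2 = 0.960000 - 0.844736×(0.960000 - 0.120000)/(0.844736 - (-0.878272))
       = 0.548175
Iteration 2:
  f(0.960000) = 0.844736
  f(0.548175) = -0.287101
  x_3 = 0.548175 - (-0.287101)×(0.548175 - 0.960000)/(-0.287101 - 0.844736)
       = 0.652638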